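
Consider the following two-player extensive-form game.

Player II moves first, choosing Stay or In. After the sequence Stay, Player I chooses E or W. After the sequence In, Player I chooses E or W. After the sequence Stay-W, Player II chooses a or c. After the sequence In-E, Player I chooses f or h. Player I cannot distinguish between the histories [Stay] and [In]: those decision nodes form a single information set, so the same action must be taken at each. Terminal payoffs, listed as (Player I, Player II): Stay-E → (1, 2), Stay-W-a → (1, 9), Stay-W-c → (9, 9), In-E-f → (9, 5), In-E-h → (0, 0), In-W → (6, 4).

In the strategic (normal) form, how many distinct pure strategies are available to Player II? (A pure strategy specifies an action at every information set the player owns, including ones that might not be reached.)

4

Player II owns the root with actions {Stay, In} — two choices.
Player II owns the node after Stay-W with actions {a, c} — two choices.
A pure strategy fixes one action at each information set independently, so the count is the product 2 × 2 = 4.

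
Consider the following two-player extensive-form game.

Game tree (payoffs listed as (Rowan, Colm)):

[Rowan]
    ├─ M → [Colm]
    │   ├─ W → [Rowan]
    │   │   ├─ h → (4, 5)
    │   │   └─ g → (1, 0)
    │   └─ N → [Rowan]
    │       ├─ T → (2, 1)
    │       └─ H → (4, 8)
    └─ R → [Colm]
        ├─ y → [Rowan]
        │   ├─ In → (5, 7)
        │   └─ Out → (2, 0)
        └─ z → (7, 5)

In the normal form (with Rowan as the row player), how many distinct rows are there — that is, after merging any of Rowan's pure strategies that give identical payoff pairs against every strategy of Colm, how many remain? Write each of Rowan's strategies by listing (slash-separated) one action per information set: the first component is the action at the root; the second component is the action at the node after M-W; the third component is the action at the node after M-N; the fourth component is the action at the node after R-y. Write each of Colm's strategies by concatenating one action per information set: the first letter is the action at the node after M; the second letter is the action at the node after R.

6

Rowan has 16 pure strategies: M/h/T/In, M/h/T/Out, M/h/H/In, M/h/H/Out, M/g/T/In, M/g/T/Out, M/g/H/In, M/g/H/Out, R/h/T/In, R/h/T/Out, R/h/H/In, R/h/H/Out, R/g/T/In, R/g/T/Out, R/g/H/In, R/g/H/Out. Columns: Wy, Wz, Ny, Nz.
{M/h/T/In, M/h/T/Out} → row (4,5) (4,5) (2,1) (2,1)
{M/h/H/In, M/h/H/Out} → row (4,5) (4,5) (4,8) (4,8)
{M/g/T/In, M/g/T/Out} → row (1,0) (1,0) (2,1) (2,1)
{M/g/H/In, M/g/H/Out} → row (1,0) (1,0) (4,8) (4,8)
{R/h/T/In, R/h/H/In, R/g/T/In, R/g/H/In} → row (5,7) (7,5) (5,7) (7,5)
{R/h/T/Out, R/h/H/Out, R/g/T/Out, R/g/H/Out} → row (2,0) (7,5) (2,0) (7,5)
That's 6 distinct rows out of 16 strategies.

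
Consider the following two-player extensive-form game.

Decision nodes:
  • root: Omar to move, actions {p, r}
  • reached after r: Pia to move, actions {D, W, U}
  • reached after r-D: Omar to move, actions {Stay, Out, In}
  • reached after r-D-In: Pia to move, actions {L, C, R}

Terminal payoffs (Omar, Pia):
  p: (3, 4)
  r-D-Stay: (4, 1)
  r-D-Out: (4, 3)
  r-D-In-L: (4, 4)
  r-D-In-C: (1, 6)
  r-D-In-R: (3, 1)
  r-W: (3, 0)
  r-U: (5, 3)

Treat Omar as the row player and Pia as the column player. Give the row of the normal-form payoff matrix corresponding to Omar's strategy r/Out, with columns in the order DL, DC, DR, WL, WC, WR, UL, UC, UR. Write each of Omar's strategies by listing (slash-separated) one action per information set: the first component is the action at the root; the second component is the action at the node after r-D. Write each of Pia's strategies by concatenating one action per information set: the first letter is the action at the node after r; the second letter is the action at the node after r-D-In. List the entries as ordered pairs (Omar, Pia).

(4,3) (4,3) (4,3) (3,0) (3,0) (3,0) (5,3) (5,3) (5,3)

vs DL: Omar plays r → Pia plays D at [r] → Omar plays Out at [r-D] → (4, 3)
vs DC: Omar plays r → Pia plays D at [r] → Omar plays Out at [r-D] → (4, 3)
vs DR: Omar plays r → Pia plays D at [r] → Omar plays Out at [r-D] → (4, 3)
vs WL: Omar plays r → Pia plays W at [r] → (3, 0)
vs WC: Omar plays r → Pia plays W at [r] → (3, 0)
vs WR: Omar plays r → Pia plays W at [r] → (3, 0)
vs UL: Omar plays r → Pia plays U at [r] → (5, 3)
vs UC: Omar plays r → Pia plays U at [r] → (5, 3)
vs UR: Omar plays r → Pia plays U at [r] → (5, 3)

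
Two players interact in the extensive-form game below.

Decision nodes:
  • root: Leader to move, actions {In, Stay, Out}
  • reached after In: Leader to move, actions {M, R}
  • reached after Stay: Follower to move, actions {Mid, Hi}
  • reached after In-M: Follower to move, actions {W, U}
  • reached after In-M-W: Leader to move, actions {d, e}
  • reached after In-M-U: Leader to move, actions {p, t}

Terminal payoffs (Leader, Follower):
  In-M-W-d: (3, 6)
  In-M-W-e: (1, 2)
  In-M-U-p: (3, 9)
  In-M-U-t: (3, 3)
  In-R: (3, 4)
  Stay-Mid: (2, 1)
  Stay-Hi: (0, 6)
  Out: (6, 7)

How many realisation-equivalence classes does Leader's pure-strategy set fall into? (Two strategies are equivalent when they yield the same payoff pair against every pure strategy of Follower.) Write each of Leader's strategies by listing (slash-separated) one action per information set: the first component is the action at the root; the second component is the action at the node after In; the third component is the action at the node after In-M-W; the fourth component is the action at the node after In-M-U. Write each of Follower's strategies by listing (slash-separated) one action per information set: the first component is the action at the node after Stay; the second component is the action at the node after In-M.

7

Leader has 24 pure strategies: In/M/d/p, In/M/d/t, In/M/e/p, In/M/e/t, In/R/d/p, In/R/d/t, In/R/e/p, In/R/e/t, Stay/M/d/p, Stay/M/d/t, Stay/M/e/p, Stay/M/e/t, Stay/R/d/p, Stay/R/d/t, Stay/R/e/p, Stay/R/e/t, Out/M/d/p, Out/M/d/t, Out/M/e/p, Out/M/e/t, Out/R/d/p, Out/R/d/t, Out/R/e/p, Out/R/e/t. Columns: Mid/W, Mid/U, Hi/W, Hi/U.
{In/M/d/p} → row (3,6) (3,9) (3,6) (3,9)
{In/M/d/t} → row (3,6) (3,3) (3,6) (3,3)
{In/M/e/p} → row (1,2) (3,9) (1,2) (3,9)
{In/M/e/t} → row (1,2) (3,3) (1,2) (3,3)
{In/R/d/p, In/R/d/t, In/R/e/p, In/R/e/t} → row (3,4) (3,4) (3,4) (3,4)
{Stay/M/d/p, Stay/M/d/t, Stay/M/e/p, Stay/M/e/t, Stay/R/d/p, Stay/R/d/t, Stay/R/e/p, Stay/R/e/t} → row (2,1) (2,1) (0,6) (0,6)
{Out/M/d/p, Out/M/d/t, Out/M/e/p, Out/M/e/t, Out/R/d/p, Out/R/d/t, Out/R/e/p, Out/R/e/t} → row (6,7) (6,7) (6,7) (6,7)
That's 7 distinct rows out of 24 strategies.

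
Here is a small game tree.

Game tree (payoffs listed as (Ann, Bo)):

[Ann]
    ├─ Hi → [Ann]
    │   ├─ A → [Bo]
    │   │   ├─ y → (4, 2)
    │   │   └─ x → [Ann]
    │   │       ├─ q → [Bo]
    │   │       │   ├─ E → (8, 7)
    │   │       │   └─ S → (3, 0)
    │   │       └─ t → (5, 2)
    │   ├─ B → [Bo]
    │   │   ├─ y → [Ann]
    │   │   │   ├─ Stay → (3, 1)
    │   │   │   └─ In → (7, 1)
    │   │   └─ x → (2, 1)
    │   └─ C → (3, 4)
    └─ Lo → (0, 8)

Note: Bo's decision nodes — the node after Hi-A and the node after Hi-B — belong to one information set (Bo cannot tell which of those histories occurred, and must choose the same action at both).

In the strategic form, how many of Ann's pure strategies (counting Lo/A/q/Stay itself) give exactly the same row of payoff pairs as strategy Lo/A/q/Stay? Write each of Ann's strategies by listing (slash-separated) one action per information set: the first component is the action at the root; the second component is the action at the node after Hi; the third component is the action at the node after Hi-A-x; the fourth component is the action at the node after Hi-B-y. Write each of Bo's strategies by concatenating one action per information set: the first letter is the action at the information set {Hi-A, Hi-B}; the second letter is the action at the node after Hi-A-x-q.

12

Row for Lo/A/q/Stay (columns yE, yS, xE, xS): (0,8) (0,8) (0,8) (0,8).
Under Lo/A/q/Stay, Ann's choice at the node after Hi and at the node after Hi-A-x and at the node after Hi-B-y can never be reached regardless of what Bo does, so varying those choices leaves every outcome unchanged.
Holding the reachable choices fixed and varying the unreachable ones freely already gives 3 × 2 × 2 = 12 equivalent strategies.
No other strategy reproduces this row, so those 12 are the full class: Lo/A/q/Stay, Lo/A/q/In, Lo/A/t/Stay, Lo/A/t/In, Lo/B/q/Stay, Lo/B/q/In, Lo/B/t/Stay, Lo/B/t/In, Lo/C/q/Stay, Lo/C/q/In, Lo/C/t/Stay, Lo/C/t/In.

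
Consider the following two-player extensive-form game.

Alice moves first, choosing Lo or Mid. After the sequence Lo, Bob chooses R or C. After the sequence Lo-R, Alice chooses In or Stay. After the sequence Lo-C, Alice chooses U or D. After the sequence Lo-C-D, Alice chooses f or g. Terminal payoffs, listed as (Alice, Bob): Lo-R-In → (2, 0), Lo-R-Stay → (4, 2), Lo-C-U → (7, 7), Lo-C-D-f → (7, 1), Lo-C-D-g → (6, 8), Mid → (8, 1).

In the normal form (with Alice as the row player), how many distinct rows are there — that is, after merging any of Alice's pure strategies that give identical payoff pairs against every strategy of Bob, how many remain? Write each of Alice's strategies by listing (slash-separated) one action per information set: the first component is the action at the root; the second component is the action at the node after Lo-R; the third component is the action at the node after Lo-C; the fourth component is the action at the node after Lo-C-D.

Alice has 16 pure strategies: Lo/In/U/f, Lo/In/U/g, Lo/In/D/f, Lo/In/D/g, Lo/Stay/U/f, Lo/Stay/U/g, Lo/Stay/D/f, Lo/Stay/D/g, Mid/In/U/f, Mid/In/U/g, Mid/In/D/f, Mid/In/D/g, Mid/Stay/U/f, Mid/Stay/U/g, Mid/Stay/D/f, Mid/Stay/D/g. Columns: R, C.
{Lo/In/U/f, Lo/In/U/g} → row (2,0) (7,7)
{Lo/In/D/f} → row (2,0) (7,1)
{Lo/In/D/g} → row (2,0) (6,8)
{Lo/Stay/U/f, Lo/Stay/U/g} → row (4,2) (7,7)
{Lo/Stay/D/f} → row (4,2) (7,1)
{Lo/Stay/D/g} → row (4,2) (6,8)
{Mid/In/U/f, Mid/In/U/g, Mid/In/D/f, Mid/In/D/g, Mid/Stay/U/f, Mid/Stay/U/g, Mid/Stay/D/f, Mid/Stay/D/g} → row (8,1) (8,1)
That's 7 distinct rows out of 16 strategies.

7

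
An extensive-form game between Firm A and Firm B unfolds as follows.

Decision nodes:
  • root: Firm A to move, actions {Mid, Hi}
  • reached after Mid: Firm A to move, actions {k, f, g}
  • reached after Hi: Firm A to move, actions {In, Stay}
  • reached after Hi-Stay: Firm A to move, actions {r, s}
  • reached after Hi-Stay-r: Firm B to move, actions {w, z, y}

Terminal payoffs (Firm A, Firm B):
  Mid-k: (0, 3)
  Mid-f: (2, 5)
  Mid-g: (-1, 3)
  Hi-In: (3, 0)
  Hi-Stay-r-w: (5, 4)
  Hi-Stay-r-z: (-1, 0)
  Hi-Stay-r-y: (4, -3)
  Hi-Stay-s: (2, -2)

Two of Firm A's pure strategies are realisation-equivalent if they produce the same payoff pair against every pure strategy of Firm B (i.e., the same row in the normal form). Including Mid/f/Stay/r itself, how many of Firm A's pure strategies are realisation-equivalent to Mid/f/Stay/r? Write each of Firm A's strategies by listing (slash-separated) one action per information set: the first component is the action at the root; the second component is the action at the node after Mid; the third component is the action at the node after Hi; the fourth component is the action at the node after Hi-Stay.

4

Row for Mid/f/Stay/r (columns w, z, y): (2,5) (2,5) (2,5).
Under Mid/f/Stay/r, Firm A's choice at the node after Hi and at the node after Hi-Stay can never be reached regardless of what Firm B does, so varying those choices leaves every outcome unchanged.
Holding the reachable choices fixed and varying the unreachable ones freely already gives 2 × 2 = 4 equivalent strategies.
No other strategy reproduces this row, so those 4 are the full class: Mid/f/In/r, Mid/f/In/s, Mid/f/Stay/r, Mid/f/Stay/s.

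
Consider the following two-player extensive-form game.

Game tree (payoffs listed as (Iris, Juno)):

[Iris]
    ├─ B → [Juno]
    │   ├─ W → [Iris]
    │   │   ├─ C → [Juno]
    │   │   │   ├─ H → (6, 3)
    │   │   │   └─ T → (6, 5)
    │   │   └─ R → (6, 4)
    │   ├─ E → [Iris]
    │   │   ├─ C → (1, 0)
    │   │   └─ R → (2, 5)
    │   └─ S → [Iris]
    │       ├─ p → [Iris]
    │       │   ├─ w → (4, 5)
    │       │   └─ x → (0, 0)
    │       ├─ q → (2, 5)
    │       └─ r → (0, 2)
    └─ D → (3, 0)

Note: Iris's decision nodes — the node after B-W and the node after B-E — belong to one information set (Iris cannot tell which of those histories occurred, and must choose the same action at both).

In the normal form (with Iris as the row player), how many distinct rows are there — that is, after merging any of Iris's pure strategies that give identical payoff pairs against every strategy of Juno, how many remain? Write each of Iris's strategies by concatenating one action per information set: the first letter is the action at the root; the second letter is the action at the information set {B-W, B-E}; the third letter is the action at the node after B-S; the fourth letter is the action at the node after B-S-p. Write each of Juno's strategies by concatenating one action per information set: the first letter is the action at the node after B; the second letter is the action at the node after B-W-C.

Iris has 24 pure strategies: BCpw, BCpx, BCqw, BCqx, BCrw, BCrx, BRpw, BRpx, BRqw, BRqx, BRrw, BRrx, DCpw, DCpx, DCqw, DCqx, DCrw, DCrx, DRpw, DRpx, DRqw, DRqx, DRrw, DRrx. Columns: WH, WT, EH, ET, SH, ST.
{BCpw} → row (6,3) (6,5) (1,0) (1,0) (4,5) (4,5)
{BCpx} → row (6,3) (6,5) (1,0) (1,0) (0,0) (0,0)
{BCqw, BCqx} → row (6,3) (6,5) (1,0) (1,0) (2,5) (2,5)
{BCrw, BCrx} → row (6,3) (6,5) (1,0) (1,0) (0,2) (0,2)
{BRpw} → row (6,4) (6,4) (2,5) (2,5) (4,5) (4,5)
{BRpx} → row (6,4) (6,4) (2,5) (2,5) (0,0) (0,0)
{BRqw, BRqx} → row (6,4) (6,4) (2,5) (2,5) (2,5) (2,5)
{BRrw, BRrx} → row (6,4) (6,4) (2,5) (2,5) (0,2) (0,2)
{DCpw, DCpx, DCqw, DCqx, DCrw, DCrx, DRpw, DRpx, DRqw, DRqx, DRrw, DRrx} → row (3,0) (3,0) (3,0) (3,0) (3,0) (3,0)
That's 9 distinct rows out of 24 strategies.

9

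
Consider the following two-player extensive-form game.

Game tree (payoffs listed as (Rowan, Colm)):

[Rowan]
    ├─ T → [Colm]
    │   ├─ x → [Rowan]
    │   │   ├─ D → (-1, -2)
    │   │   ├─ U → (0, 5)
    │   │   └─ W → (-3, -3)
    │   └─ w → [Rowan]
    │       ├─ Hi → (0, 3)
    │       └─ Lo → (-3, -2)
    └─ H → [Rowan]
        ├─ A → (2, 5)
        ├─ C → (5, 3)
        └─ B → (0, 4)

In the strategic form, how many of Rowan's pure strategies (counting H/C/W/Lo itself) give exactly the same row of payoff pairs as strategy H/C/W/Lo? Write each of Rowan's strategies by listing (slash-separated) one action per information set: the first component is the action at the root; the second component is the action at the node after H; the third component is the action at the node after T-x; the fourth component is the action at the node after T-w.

6

Row for H/C/W/Lo (columns x, w): (5,3) (5,3).
Under H/C/W/Lo, Rowan's choice at the node after T-x and at the node after T-w can never be reached regardless of what Colm does, so varying those choices leaves every outcome unchanged.
Holding the reachable choices fixed and varying the unreachable ones freely already gives 3 × 2 = 6 equivalent strategies.
No other strategy reproduces this row, so those 6 are the full class: H/C/D/Hi, H/C/D/Lo, H/C/U/Hi, H/C/U/Lo, H/C/W/Hi, H/C/W/Lo.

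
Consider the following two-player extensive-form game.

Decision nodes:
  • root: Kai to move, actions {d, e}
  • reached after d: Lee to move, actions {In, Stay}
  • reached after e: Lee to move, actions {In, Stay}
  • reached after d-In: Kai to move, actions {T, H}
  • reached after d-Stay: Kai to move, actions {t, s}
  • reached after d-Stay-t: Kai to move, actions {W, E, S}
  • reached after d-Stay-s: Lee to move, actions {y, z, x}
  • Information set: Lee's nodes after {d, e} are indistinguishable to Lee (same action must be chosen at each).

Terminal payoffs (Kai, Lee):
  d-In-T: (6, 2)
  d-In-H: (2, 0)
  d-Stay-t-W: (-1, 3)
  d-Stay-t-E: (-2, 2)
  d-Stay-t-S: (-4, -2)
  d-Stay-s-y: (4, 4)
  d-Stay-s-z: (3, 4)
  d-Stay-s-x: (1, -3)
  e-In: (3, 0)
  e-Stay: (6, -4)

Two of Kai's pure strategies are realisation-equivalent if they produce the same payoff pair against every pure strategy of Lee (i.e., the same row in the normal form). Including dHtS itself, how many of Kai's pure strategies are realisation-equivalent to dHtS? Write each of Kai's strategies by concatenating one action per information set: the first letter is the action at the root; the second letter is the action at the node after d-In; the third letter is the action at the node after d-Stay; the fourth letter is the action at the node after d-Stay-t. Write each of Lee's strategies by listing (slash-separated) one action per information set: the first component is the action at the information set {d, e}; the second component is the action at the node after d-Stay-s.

1

Row for dHtS (columns In/y, In/z, In/x, Stay/y, Stay/z, Stay/x): (2,0) (2,0) (2,0) (-4,-2) (-4,-2) (-4,-2).
Every one of Kai's information sets is on the play path for some reply by Lee when Kai follows dHtS.
Changing the action at any of them therefore changes at least one column, so only dHtS itself gives this row.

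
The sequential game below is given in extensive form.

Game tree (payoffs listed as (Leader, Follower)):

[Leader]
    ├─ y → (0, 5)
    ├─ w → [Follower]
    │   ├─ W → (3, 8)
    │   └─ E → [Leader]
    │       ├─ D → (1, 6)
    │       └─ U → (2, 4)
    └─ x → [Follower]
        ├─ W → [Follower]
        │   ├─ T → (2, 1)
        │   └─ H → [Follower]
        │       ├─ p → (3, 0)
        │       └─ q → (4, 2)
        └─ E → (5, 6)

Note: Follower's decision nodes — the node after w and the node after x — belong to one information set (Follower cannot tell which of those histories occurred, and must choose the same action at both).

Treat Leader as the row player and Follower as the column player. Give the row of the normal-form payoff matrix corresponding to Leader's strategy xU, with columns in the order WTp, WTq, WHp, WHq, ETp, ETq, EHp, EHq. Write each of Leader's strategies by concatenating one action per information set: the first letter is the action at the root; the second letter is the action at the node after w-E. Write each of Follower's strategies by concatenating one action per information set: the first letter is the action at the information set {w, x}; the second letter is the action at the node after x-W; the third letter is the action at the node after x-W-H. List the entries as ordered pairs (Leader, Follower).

(2,1) (2,1) (3,0) (4,2) (5,6) (5,6) (5,6) (5,6)

vs WTp: Leader plays x → Follower plays W at [x] → Follower plays T at [x-W] → (2, 1)
vs WTq: Leader plays x → Follower plays W at [x] → Follower plays T at [x-W] → (2, 1)
vs WHp: Leader plays x → Follower plays W at [x] → Follower plays H at [x-W] → Follower plays p at [x-W-H] → (3, 0)
vs WHq: Leader plays x → Follower plays W at [x] → Follower plays H at [x-W] → Follower plays q at [x-W-H] → (4, 2)
vs ETp: Leader plays x → Follower plays E at [x] → (5, 6)
vs ETq: Leader plays x → Follower plays E at [x] → (5, 6)
vs EHp: Leader plays x → Follower plays E at [x] → (5, 6)
vs EHq: Leader plays x → Follower plays E at [x] → (5, 6)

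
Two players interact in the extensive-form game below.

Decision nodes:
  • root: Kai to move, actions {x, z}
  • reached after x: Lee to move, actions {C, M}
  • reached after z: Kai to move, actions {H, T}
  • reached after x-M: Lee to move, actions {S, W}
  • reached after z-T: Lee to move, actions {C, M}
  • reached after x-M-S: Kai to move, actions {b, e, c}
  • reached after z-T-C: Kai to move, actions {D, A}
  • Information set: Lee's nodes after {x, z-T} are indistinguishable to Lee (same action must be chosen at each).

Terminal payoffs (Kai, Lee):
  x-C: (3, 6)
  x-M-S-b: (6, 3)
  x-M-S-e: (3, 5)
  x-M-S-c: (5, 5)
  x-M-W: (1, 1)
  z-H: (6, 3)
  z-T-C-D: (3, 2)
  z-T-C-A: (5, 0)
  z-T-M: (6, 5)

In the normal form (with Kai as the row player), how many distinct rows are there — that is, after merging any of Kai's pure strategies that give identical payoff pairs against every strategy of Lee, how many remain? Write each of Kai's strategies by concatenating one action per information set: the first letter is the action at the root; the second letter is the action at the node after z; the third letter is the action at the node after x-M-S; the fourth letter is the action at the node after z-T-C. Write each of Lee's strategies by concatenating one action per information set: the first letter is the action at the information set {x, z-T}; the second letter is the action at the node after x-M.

Kai has 24 pure strategies: xHbD, xHbA, xHeD, xHeA, xHcD, xHcA, xTbD, xTbA, xTeD, xTeA, xTcD, xTcA, zHbD, zHbA, zHeD, zHeA, zHcD, zHcA, zTbD, zTbA, zTeD, zTeA, zTcD, zTcA. Columns: CS, CW, MS, MW.
{xHbD, xHbA, xTbD, xTbA} → row (3,6) (3,6) (6,3) (1,1)
{xHeD, xHeA, xTeD, xTeA} → row (3,6) (3,6) (3,5) (1,1)
{xHcD, xHcA, xTcD, xTcA} → row (3,6) (3,6) (5,5) (1,1)
{zHbD, zHbA, zHeD, zHeA, zHcD, zHcA} → row (6,3) (6,3) (6,3) (6,3)
{zTbD, zTeD, zTcD} → row (3,2) (3,2) (6,5) (6,5)
{zTbA, zTeA, zTcA} → row (5,0) (5,0) (6,5) (6,5)
That's 6 distinct rows out of 24 strategies.

6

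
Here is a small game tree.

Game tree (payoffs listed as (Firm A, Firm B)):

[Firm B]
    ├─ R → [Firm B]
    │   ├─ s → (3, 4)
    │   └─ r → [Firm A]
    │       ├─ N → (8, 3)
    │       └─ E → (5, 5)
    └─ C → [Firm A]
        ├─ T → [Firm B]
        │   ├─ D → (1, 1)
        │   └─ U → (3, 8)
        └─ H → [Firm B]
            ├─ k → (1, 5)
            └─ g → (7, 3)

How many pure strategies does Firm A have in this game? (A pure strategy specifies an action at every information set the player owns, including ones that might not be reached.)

Firm A owns the node after C with actions {T, H} — two choices.
Firm A owns the node after R-r with actions {N, E} — two choices.
A pure strategy fixes one action at each information set independently, so the count is the product 2 × 2 = 4.
(For reference, Firm B has 16 pure strategies, giving a 4×16 normal-form matrix.)

4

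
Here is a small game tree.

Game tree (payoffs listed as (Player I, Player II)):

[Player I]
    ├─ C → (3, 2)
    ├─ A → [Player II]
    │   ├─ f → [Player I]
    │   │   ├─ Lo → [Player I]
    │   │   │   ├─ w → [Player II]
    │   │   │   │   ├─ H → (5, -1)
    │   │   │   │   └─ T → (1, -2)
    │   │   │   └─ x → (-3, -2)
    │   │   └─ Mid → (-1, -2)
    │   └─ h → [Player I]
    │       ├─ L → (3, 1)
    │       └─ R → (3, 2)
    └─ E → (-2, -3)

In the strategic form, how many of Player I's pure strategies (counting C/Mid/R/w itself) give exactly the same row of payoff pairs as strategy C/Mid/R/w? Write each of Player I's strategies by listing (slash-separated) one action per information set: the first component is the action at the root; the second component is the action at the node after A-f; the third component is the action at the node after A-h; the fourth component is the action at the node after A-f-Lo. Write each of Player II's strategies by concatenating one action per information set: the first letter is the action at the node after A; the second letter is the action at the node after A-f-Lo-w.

Row for C/Mid/R/w (columns fH, fT, hH, hT): (3,2) (3,2) (3,2) (3,2).
Under C/Mid/R/w, Player I's choice at the node after A-f and at the node after A-h and at the node after A-f-Lo can never be reached regardless of what Player II does, so varying those choices leaves every outcome unchanged.
Holding the reachable choices fixed and varying the unreachable ones freely already gives 2 × 2 × 2 = 8 equivalent strategies.
No other strategy reproduces this row, so those 8 are the full class: C/Lo/L/w, C/Lo/L/x, C/Lo/R/w, C/Lo/R/x, C/Mid/L/w, C/Mid/L/x, C/Mid/R/w, C/Mid/R/x.

8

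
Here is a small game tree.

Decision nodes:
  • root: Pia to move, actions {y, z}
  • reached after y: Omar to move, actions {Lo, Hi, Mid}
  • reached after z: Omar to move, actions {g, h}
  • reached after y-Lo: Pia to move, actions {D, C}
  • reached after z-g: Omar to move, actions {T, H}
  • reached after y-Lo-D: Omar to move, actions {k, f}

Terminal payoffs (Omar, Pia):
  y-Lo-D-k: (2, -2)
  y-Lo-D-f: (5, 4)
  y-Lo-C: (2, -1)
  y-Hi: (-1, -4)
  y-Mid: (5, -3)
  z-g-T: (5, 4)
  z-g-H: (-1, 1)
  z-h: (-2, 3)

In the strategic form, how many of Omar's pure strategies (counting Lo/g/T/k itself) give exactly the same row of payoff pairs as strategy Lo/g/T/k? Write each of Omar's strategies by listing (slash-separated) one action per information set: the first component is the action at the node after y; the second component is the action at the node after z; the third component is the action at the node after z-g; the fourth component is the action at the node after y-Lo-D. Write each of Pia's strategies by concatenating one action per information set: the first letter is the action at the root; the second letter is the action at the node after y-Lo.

Row for Lo/g/T/k (columns yD, yC, zD, zC): (2,-2) (2,-1) (5,4) (5,4).
Every one of Omar's information sets is on the play path for some reply by Pia when Omar follows Lo/g/T/k.
Changing the action at any of them therefore changes at least one column, so only Lo/g/T/k itself gives this row.

1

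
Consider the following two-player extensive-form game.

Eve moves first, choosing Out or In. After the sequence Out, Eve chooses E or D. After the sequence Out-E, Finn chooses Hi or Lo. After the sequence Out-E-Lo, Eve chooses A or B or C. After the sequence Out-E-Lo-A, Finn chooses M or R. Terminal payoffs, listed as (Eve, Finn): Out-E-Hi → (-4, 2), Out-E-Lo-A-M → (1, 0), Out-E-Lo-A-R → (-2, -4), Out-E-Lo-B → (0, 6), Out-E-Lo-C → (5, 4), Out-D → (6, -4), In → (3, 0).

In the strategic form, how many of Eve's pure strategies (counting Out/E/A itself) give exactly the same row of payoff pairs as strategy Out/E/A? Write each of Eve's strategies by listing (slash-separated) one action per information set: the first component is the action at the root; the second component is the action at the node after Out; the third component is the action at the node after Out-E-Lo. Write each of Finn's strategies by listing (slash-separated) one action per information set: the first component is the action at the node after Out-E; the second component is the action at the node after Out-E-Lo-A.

Row for Out/E/A (columns Hi/M, Hi/R, Lo/M, Lo/R): (-4,2) (-4,2) (1,0) (-2,-4).
Every one of Eve's information sets is on the play path for some reply by Finn when Eve follows Out/E/A.
Changing the action at any of them therefore changes at least one column, so only Out/E/A itself gives this row.

1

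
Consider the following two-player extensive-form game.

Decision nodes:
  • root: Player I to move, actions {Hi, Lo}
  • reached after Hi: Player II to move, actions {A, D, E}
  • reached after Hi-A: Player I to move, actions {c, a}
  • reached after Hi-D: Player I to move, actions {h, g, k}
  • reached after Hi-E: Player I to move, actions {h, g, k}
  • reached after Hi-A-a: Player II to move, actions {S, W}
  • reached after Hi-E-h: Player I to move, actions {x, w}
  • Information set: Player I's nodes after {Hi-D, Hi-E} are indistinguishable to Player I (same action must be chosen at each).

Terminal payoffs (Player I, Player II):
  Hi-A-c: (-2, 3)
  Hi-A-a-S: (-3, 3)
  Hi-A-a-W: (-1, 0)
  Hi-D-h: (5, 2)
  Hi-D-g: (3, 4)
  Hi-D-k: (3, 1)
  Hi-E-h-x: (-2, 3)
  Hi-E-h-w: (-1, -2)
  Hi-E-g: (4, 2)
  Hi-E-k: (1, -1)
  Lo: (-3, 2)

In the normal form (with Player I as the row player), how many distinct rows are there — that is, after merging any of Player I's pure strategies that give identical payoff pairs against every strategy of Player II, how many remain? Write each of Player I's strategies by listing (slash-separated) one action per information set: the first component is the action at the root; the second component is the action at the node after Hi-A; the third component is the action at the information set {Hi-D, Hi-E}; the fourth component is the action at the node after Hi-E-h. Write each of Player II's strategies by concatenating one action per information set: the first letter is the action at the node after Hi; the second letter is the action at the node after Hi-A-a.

9

Player I has 24 pure strategies: Hi/c/h/x, Hi/c/h/w, Hi/c/g/x, Hi/c/g/w, Hi/c/k/x, Hi/c/k/w, Hi/a/h/x, Hi/a/h/w, Hi/a/g/x, Hi/a/g/w, Hi/a/k/x, Hi/a/k/w, Lo/c/h/x, Lo/c/h/w, Lo/c/g/x, Lo/c/g/w, Lo/c/k/x, Lo/c/k/w, Lo/a/h/x, Lo/a/h/w, Lo/a/g/x, Lo/a/g/w, Lo/a/k/x, Lo/a/k/w. Columns: AS, AW, DS, DW, ES, EW.
{Hi/c/h/x} → row (-2,3) (-2,3) (5,2) (5,2) (-2,3) (-2,3)
{Hi/c/h/w} → row (-2,3) (-2,3) (5,2) (5,2) (-1,-2) (-1,-2)
{Hi/c/g/x, Hi/c/g/w} → row (-2,3) (-2,3) (3,4) (3,4) (4,2) (4,2)
{Hi/c/k/x, Hi/c/k/w} → row (-2,3) (-2,3) (3,1) (3,1) (1,-1) (1,-1)
{Hi/a/h/x} → row (-3,3) (-1,0) (5,2) (5,2) (-2,3) (-2,3)
{Hi/a/h/w} → row (-3,3) (-1,0) (5,2) (5,2) (-1,-2) (-1,-2)
{Hi/a/g/x, Hi/a/g/w} → row (-3,3) (-1,0) (3,4) (3,4) (4,2) (4,2)
{Hi/a/k/x, Hi/a/k/w} → row (-3,3) (-1,0) (3,1) (3,1) (1,-1) (1,-1)
{Lo/c/h/x, Lo/c/h/w, Lo/c/g/x, Lo/c/g/w, Lo/c/k/x, Lo/c/k/w, Lo/a/h/x, Lo/a/h/w, Lo/a/g/x, Lo/a/g/w, Lo/a/k/x, Lo/a/k/w} → row (-3,2) (-3,2) (-3,2) (-3,2) (-3,2) (-3,2)
That's 9 distinct rows out of 24 strategies.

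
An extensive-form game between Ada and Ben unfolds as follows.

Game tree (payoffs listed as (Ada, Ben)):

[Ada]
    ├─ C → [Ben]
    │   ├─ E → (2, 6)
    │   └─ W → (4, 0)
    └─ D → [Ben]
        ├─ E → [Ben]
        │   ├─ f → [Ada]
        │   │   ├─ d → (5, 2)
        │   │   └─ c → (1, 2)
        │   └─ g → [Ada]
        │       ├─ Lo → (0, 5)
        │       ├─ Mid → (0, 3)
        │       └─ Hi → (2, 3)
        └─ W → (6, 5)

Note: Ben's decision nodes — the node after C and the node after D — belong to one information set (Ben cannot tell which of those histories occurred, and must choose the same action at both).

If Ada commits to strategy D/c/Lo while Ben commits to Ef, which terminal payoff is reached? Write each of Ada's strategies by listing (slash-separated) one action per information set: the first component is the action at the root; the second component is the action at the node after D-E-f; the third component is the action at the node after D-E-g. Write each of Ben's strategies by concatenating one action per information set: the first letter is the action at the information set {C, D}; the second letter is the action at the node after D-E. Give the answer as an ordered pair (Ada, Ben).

(1, 2)

Trace the play path from the root:
  Ada plays D
  Ben plays E at [D]
  Ben plays f at [D-E]
  Ada plays c at [D-E-f]
→ terminal payoff (1, 2).
(Ada's choice at the node after D-E-g is never reached on this path, so it doesn't affect the outcome.)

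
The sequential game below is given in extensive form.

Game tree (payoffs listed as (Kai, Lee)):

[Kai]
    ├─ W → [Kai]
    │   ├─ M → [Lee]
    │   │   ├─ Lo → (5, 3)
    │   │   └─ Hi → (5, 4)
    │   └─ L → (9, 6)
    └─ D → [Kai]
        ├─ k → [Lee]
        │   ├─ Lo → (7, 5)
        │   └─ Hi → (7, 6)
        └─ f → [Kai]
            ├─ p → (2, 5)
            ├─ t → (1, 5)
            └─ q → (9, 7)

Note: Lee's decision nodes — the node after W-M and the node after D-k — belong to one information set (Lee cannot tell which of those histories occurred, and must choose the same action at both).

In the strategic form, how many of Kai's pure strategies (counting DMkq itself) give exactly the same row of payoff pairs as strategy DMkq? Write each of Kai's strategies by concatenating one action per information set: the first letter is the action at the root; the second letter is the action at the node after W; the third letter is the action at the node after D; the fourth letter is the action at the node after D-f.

Row for DMkq (columns Lo, Hi): (7,5) (7,6).
Under DMkq, Kai's choice at the node after W and at the node after D-f can never be reached regardless of what Lee does, so varying those choices leaves every outcome unchanged.
Holding the reachable choices fixed and varying the unreachable ones freely already gives 2 × 3 = 6 equivalent strategies.
No other strategy reproduces this row, so those 6 are the full class: DMkp, DMkt, DMkq, DLkp, DLkt, DLkq.

6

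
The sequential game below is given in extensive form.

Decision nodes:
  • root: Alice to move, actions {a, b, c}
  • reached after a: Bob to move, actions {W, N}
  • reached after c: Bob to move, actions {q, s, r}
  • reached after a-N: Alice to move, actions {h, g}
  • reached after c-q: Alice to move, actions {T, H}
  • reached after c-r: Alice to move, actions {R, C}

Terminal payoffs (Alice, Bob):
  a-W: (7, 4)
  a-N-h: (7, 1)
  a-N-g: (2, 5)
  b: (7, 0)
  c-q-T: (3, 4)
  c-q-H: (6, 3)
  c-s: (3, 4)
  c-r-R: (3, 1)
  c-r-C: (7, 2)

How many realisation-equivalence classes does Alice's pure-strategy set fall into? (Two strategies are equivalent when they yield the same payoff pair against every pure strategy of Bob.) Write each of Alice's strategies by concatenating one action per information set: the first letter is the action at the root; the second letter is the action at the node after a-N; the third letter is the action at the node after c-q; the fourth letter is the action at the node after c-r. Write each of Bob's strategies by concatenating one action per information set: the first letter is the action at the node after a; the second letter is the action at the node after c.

7

Alice has 24 pure strategies: ahTR, ahTC, ahHR, ahHC, agTR, agTC, agHR, agHC, bhTR, bhTC, bhHR, bhHC, bgTR, bgTC, bgHR, bgHC, chTR, chTC, chHR, chHC, cgTR, cgTC, cgHR, cgHC. Columns: Wq, Ws, Wr, Nq, Ns, Nr.
{ahTR, ahTC, ahHR, ahHC} → row (7,4) (7,4) (7,4) (7,1) (7,1) (7,1)
{agTR, agTC, agHR, agHC} → row (7,4) (7,4) (7,4) (2,5) (2,5) (2,5)
{bhTR, bhTC, bhHR, bhHC, bgTR, bgTC, bgHR, bgHC} → row (7,0) (7,0) (7,0) (7,0) (7,0) (7,0)
{chTR, cgTR} → row (3,4) (3,4) (3,1) (3,4) (3,4) (3,1)
{chTC, cgTC} → row (3,4) (3,4) (7,2) (3,4) (3,4) (7,2)
{chHR, cgHR} → row (6,3) (3,4) (3,1) (6,3) (3,4) (3,1)
{chHC, cgHC} → row (6,3) (3,4) (7,2) (6,3) (3,4) (7,2)
That's 7 distinct rows out of 24 strategies.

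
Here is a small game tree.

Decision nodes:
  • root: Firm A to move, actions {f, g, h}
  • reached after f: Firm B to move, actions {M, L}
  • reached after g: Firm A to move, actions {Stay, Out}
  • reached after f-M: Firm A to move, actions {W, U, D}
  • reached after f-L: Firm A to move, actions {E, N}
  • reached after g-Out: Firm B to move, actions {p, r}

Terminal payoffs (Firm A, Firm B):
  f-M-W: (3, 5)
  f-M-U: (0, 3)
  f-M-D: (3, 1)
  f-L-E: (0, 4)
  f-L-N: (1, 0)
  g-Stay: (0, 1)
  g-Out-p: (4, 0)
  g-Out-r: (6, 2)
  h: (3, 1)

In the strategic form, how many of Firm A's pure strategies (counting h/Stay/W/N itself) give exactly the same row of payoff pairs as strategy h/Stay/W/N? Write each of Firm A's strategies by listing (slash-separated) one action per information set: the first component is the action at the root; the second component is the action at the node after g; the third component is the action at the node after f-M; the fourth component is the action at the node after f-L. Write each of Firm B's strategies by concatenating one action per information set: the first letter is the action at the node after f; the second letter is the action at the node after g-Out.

12

Row for h/Stay/W/N (columns Mp, Mr, Lp, Lr): (3,1) (3,1) (3,1) (3,1).
Under h/Stay/W/N, Firm A's choice at the node after g and at the node after f-M and at the node after f-L can never be reached regardless of what Firm B does, so varying those choices leaves every outcome unchanged.
Holding the reachable choices fixed and varying the unreachable ones freely already gives 2 × 3 × 2 = 12 equivalent strategies.
No other strategy reproduces this row, so those 12 are the full class: h/Stay/W/E, h/Stay/W/N, h/Stay/U/E, h/Stay/U/N, h/Stay/D/E, h/Stay/D/N, h/Out/W/E, h/Out/W/N, h/Out/U/E, h/Out/U/N, h/Out/D/E, h/Out/D/N.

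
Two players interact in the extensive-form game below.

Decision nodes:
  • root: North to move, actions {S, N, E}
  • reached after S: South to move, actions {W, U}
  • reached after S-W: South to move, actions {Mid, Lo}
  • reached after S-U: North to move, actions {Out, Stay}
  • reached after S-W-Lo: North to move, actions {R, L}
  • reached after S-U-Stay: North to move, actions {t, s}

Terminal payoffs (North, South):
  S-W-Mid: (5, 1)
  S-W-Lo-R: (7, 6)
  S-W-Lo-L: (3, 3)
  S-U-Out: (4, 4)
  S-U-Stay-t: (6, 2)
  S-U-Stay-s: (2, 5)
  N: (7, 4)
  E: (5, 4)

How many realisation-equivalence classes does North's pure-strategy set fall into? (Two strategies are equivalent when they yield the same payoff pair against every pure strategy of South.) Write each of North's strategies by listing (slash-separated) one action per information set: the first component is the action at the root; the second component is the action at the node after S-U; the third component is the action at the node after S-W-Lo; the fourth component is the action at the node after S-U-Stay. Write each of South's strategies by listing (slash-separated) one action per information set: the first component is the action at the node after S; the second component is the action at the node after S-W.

North has 24 pure strategies: S/Out/R/t, S/Out/R/s, S/Out/L/t, S/Out/L/s, S/Stay/R/t, S/Stay/R/s, S/Stay/L/t, S/Stay/L/s, N/Out/R/t, N/Out/R/s, N/Out/L/t, N/Out/L/s, N/Stay/R/t, N/Stay/R/s, N/Stay/L/t, N/Stay/L/s, E/Out/R/t, E/Out/R/s, E/Out/L/t, E/Out/L/s, E/Stay/R/t, E/Stay/R/s, E/Stay/L/t, E/Stay/L/s. Columns: W/Mid, W/Lo, U/Mid, U/Lo.
{S/Out/R/t, S/Out/R/s} → row (5,1) (7,6) (4,4) (4,4)
{S/Out/L/t, S/Out/L/s} → row (5,1) (3,3) (4,4) (4,4)
{S/Stay/R/t} → row (5,1) (7,6) (6,2) (6,2)
{S/Stay/R/s} → row (5,1) (7,6) (2,5) (2,5)
{S/Stay/L/t} → row (5,1) (3,3) (6,2) (6,2)
{S/Stay/L/s} → row (5,1) (3,3) (2,5) (2,5)
{N/Out/R/t, N/Out/R/s, N/Out/L/t, N/Out/L/s, N/Stay/R/t, N/Stay/R/s, N/Stay/L/t, N/Stay/L/s} → row (7,4) (7,4) (7,4) (7,4)
{E/Out/R/t, E/Out/R/s, E/Out/L/t, E/Out/L/s, E/Stay/R/t, E/Stay/R/s, E/Stay/L/t, E/Stay/L/s} → row (5,4) (5,4) (5,4) (5,4)
That's 8 distinct rows out of 24 strategies.

8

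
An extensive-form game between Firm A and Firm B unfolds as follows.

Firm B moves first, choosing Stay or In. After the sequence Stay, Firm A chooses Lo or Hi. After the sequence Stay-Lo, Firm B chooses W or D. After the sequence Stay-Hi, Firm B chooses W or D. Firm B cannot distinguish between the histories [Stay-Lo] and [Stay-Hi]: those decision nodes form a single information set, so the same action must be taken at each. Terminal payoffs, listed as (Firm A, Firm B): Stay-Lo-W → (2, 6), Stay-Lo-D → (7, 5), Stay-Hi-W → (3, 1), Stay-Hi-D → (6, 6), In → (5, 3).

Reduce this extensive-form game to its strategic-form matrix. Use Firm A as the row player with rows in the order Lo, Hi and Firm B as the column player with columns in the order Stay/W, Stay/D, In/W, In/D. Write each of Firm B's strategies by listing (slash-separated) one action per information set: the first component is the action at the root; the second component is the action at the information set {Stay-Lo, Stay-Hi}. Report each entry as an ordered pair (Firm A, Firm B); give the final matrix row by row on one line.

Row Lo: Stay/W→(2,6), Stay/D→(7,5), In/W→(5,3), In/D→(5,3)
Row Hi: Stay/W→(3,1), Stay/D→(6,6), In/W→(5,3), In/D→(5,3)

Lo: (2,6) (7,5) (5,3) (5,3) | Hi: (3,1) (6,6) (5,3) (5,3)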